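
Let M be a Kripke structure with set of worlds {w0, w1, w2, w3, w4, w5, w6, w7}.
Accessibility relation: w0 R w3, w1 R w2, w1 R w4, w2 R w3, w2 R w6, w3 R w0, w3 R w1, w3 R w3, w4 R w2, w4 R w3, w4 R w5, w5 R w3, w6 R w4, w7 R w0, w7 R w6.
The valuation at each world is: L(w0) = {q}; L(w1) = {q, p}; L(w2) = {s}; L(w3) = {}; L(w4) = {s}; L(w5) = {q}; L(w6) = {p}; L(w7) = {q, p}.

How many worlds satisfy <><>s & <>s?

2

Let φ = <><>s & <>s. Evaluate φ at each world:
  w0 (successors {w3}): φ is false.
  w1 (successors {w2, w4}): φ is true.
  w2 (successors {w3, w6}): φ is false.
  w3 (successors {w0, w1, w3}): φ is false.
  w4 (successors {w2, w3, w5}): φ is false.
  w5 (successors {w3}): φ is false.
  w6 (successors {w4}): φ is true.
  w7 (successors {w0, w6}): φ is false.
For instance, at w6:
  At w6: <><>s is true, <>s is true, so <><>s & <>s is true.
    At w6: <><>s requires <>s at some successor in {w4}.
      <>s holds at w4, so <><>s is true at w6.
    At w6: <>s requires s at some successor in {w4}.
      s holds at w4, so <>s is true at w6.
Satisfying worlds: {w1, w6}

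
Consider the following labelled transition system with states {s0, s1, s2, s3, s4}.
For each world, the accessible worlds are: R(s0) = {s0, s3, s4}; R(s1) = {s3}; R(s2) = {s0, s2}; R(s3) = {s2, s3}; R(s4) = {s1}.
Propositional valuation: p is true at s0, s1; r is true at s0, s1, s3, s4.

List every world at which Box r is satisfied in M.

s0, s1, s4

Let φ = Box r. Evaluate φ at each world:
  s0 (successors {s0, s3, s4}): φ is true.
  s1 (successors {s3}): φ is true.
  s2 (successors {s0, s2}): φ is false.
  s3 (successors {s2, s3}): φ is false.
  s4 (successors {s1}): φ is true.
For instance, at s0:
  At s0: Box r requires r at every successor {s0, s3, s4}.
    At s0: r is true.
    At s3: r is true.
    At s4: r is true.
  So Box r is true at s0.
Satisfying worlds: {s0, s1, s4}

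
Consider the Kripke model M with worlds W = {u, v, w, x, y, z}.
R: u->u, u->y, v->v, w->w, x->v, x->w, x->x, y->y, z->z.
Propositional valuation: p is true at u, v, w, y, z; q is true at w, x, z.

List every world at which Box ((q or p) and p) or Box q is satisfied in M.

u, v, w, y, z

Let φ = Box ((q or p) and p) or Box q. Evaluate φ at each world:
  u (successors {u, y}): φ is true.
  v (successors {v}): φ is true.
  w (successors {w}): φ is true.
  x (successors {v, w, x}): φ is false.
  y (successors {y}): φ is true.
  z (successors {z}): φ is true.
For instance, at y:
  At y: Box ((q or p) and p) is true, Box q is false, so Box ((q or p) and p) or Box q is true.
    At y: Box ((q or p) and p) requires (q or p) and p at every successor {y}.
      At y: (q or p) and p is true.
    So Box ((q or p) and p) is true at y.
    At y: Box q requires q at every successor {y}.
      q fails at y, so Box q is false at y.
Satisfying worlds: {u, v, w, y, z}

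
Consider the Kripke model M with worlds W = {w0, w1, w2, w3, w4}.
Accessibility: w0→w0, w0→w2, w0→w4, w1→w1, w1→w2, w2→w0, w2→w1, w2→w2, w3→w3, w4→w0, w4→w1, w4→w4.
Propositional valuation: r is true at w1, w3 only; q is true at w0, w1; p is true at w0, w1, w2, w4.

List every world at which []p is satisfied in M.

w0, w1, w2, w4

Let φ = []p. Evaluate φ at each world:
  w0 (successors {w0, w2, w4}): φ is true.
  w1 (successors {w1, w2}): φ is true.
  w2 (successors {w0, w1, w2}): φ is true.
  w3 (successors {w3}): φ is false.
  w4 (successors {w0, w1, w4}): φ is true.
For instance, at w2:
  At w2: []p requires p at every successor {w0, w1, w2}.
    At w0: p is true.
    At w1: p is true.
    At w2: p is true.
  So []p is true at w2.
Satisfying worlds: {w0, w1, w2, w4}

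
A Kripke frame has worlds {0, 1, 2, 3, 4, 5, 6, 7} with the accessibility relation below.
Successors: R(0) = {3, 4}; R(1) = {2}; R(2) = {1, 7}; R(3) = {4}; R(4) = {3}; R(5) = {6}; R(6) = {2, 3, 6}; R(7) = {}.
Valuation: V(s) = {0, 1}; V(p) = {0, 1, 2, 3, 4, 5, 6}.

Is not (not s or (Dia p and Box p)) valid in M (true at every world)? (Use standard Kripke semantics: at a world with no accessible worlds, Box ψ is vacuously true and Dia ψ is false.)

Let φ = not (not s or (Dia p and Box p)). Evaluate φ at each world:
  0 (successors {3, 4}): φ is false.
  1 (successors {2}): φ is false.
  2 (successors {1, 7}): φ is false.
  3 (successors {4}): φ is false.
  4 (successors {3}): φ is false.
  5 (successors {6}): φ is false.
  6 (successors {2, 3, 6}): φ is false.
  7 (successors ∅): φ is false.
Detail at 0 (counterexample):
  At 0: not s or (Dia p and Box p) is true, so not (not s or (Dia p and Box p)) is false.
    At 0: not s is false, Dia p and Box p is true, so not s or (Dia p and Box p) is true.
      At 0: Dia p is true, Box p is true, so Dia p and Box p is true.

No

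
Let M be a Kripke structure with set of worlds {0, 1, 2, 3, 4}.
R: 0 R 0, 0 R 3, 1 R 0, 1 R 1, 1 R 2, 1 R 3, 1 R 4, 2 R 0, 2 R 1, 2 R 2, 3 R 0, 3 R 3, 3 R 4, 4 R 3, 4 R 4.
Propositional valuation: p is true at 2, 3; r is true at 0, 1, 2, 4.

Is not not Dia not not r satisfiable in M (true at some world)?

Yes

Let φ = not not Dia not not r. Evaluate φ at each world:
  0 (successors {0, 3}): φ is true.
  1 (successors {0, 1, 2, 3, 4}): φ is true.
  2 (successors {0, 1, 2}): φ is true.
  3 (successors {0, 3, 4}): φ is true.
  4 (successors {3, 4}): φ is true.
Detail at 0 (witness):
  At 0: not Dia not not r is false, so not not Dia not not r is true.
    At 0: Dia not not r is true, so not Dia not not r is false.
      At 0: Dia not not r requires not not r at some successor in {0, 3}.
        not not r holds at 0, so Dia not not r is true at 0.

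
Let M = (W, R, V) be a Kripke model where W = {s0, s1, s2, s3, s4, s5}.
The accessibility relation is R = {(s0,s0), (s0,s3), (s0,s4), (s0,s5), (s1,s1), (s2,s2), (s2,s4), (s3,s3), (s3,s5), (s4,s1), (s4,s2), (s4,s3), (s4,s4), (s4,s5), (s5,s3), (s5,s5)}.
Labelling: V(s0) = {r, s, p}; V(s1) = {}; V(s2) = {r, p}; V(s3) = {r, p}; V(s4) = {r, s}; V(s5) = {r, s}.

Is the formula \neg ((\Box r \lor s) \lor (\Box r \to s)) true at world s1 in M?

At s1: (\Box r \lor s) \lor (\Box r \to s) is true, so \neg ((\Box r \lor s) \lor (\Box r \to s)) is false.
  At s1: \Box r \lor s is false, \Box r \to s is true, so (\Box r \lor s) \lor (\Box r \to s) is true.
    At s1: \Box r is false, s is false, so \Box r \lor s is false.
      At s1: \Box r requires r at every successor {s1}.
        r fails at s1, so \Box r is false at s1.
    At s1: \Box r is false, s is false, so \Box r \to s is true.
      At s1: \Box r requires r at every successor {s1}.
        r fails at s1, so \Box r is false at s1.

No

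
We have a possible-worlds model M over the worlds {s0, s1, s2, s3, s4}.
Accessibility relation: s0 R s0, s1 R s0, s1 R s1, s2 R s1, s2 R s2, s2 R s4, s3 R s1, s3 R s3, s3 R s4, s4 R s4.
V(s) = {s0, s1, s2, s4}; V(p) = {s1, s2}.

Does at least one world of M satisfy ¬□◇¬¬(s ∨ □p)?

Recall that □ψ holds at a world iff ψ holds at every accessible world, and ◇ψ holds iff ψ holds at some accessible world.
Let φ = ¬□◇¬¬(s ∨ □p). Evaluate φ at each world:
  s0 (successors {s0}): φ is false.
  s1 (successors {s0, s1}): φ is false.
  s2 (successors {s1, s2, s4}): φ is false.
  s3 (successors {s1, s3, s4}): φ is false.
  s4 (successors {s4}): φ is false.
For instance, at s2:
  At s2: □◇¬¬(s ∨ □p) is true, so ¬□◇¬¬(s ∨ □p) is false.
    At s2: □◇¬¬(s ∨ □p) requires ◇¬¬(s ∨ □p) at every successor {s1, s2, s4}.
      At s1: ◇¬¬(s ∨ □p) is true.
      At s2: ◇¬¬(s ∨ □p) is true.
      At s4: ◇¬¬(s ∨ □p) is true.
    So □◇¬¬(s ∨ □p) is true at s2.

No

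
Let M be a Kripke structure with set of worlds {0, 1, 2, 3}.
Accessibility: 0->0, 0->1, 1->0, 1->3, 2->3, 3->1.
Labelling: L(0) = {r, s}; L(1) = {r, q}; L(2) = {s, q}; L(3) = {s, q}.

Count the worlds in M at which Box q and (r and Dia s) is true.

Let φ = Box q and (r and Dia s). Evaluate φ at each world:
  0 (successors {0, 1}): φ is false.
  1 (successors {0, 3}): φ is false.
  2 (successors {3}): φ is false.
  3 (successors {1}): φ is false.
For instance, at 1:
  At 1: Box q is false, r and Dia s is true, so Box q and (r and Dia s) is false.
    At 1: Box q requires q at every successor {0, 3}.
      q fails at 0, so Box q is false at 1.
    At 1: r is true, Dia s is true, so r and Dia s is true.
      At 1: Dia s requires s at some successor in {0, 3}.
        s holds at 0, so Dia s is true at 1.
Satisfying worlds: none.

0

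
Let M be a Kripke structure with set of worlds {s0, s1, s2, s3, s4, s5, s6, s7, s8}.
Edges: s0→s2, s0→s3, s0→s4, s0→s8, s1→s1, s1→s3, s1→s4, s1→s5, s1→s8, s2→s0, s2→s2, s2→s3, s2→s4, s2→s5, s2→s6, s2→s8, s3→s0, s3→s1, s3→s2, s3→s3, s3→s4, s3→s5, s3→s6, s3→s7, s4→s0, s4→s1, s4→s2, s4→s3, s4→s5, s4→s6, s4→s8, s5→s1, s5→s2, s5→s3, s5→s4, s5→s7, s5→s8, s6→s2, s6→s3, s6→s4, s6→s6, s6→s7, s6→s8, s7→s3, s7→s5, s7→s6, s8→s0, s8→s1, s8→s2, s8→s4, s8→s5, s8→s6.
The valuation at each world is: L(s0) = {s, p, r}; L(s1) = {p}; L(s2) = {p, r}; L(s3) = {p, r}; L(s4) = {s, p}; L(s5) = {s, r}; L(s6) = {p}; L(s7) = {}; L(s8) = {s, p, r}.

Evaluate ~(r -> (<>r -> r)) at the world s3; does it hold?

At s3: r -> (<>r -> r) is true, so ~(r -> (<>r -> r)) is false.
  At s3: r is true, <>r -> r is true, so r -> (<>r -> r) is true.
    At s3: <>r is true, r is true, so <>r -> r is true.
      At s3: <>r requires r at some successor in {s0, s1, s2, s3, s4, s5, s6, s7}.
        r holds at s0, so <>r is true at s3.

No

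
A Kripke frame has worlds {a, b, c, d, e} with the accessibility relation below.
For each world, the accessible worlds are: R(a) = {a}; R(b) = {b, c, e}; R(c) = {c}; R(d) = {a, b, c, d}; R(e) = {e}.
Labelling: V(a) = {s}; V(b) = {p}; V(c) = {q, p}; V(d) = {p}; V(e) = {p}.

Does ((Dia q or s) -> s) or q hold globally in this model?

Recall that Dia ψ holds at a world iff ψ holds at some accessible world.
Let φ = ((Dia q or s) -> s) or q. Evaluate φ at each world:
  a (successors {a}): φ is true.
  b (successors {b, c, e}): φ is false.
  c (successors {c}): φ is true.
  d (successors {a, b, c, d}): φ is false.
  e (successors {e}): φ is true.
Detail at b (counterexample):
  At b: (Dia q or s) -> s is false, q is false, so ((Dia q or s) -> s) or q is false.
    At b: Dia q or s is true, s is false, so (Dia q or s) -> s is false.
      At b: Dia q is true, s is false, so Dia q or s is true.

No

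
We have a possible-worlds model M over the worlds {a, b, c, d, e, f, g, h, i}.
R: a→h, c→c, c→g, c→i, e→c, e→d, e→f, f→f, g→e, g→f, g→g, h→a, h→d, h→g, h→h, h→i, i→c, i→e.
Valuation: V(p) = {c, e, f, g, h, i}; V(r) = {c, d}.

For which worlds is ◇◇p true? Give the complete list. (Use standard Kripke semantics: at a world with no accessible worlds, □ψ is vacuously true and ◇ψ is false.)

Let φ = ◇◇p. Evaluate φ at each world:
  a (successors {h}): φ is true.
  b (successors ∅): φ is false.
  c (successors {c, g, i}): φ is true.
  d (successors ∅): φ is false.
  e (successors {c, d, f}): φ is true.
  f (successors {f}): φ is true.
  g (successors {e, f, g}): φ is true.
  h (successors {a, d, g, h, i}): φ is true.
  i (successors {c, e}): φ is true.
For instance, at a:
  At a: ◇◇p requires ◇p at some successor in {h}.
    ◇p holds at h, so ◇◇p is true at a.
      At h: ◇p requires p at some successor in {a, d, g, h, i}.
        p holds at g, so ◇p is true at h.
Satisfying worlds: {a, c, e, f, g, h, i}

a, c, e, f, g, h, i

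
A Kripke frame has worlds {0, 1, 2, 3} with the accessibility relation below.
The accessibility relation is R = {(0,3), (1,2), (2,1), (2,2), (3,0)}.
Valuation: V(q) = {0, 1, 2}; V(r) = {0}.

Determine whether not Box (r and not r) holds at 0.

At 0: Box (r and not r) is false, so not Box (r and not r) is true.
  At 0: Box (r and not r) requires r and not r at every successor {3}.
    r and not r fails at 3, so Box (r and not r) is false at 0.

Yes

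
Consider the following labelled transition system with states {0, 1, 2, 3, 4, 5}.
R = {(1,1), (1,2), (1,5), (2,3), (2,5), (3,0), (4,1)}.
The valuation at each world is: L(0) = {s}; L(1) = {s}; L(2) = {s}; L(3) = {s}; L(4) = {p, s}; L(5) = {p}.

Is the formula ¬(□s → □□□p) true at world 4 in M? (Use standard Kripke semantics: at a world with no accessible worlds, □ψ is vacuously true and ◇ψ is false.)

Yes

At 4: □s → □□□p is false, so ¬(□s → □□□p) is true.
  At 4: □s is true, □□□p is false, so □s → □□□p is false.
    At 4: □s requires s at every successor {1}.
      At 1: s is true.
    So □s is true at 4.
    At 4: □□□p requires □□p at every successor {1}.
      □□p fails at 1, so □□□p is false at 4.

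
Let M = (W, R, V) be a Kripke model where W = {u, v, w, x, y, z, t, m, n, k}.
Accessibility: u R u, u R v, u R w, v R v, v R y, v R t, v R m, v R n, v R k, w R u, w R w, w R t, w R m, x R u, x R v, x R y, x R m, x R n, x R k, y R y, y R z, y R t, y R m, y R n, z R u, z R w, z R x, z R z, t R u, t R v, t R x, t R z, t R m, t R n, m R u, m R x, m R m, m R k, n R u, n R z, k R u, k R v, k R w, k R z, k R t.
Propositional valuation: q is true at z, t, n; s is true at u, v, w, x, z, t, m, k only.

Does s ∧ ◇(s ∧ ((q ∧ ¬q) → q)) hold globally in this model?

No

Recall that ◇ψ holds at a world iff ψ holds at some accessible world.
Let φ = s ∧ ◇(s ∧ ((q ∧ ¬q) → q)). Evaluate φ at each world:
  u (successors {u, v, w}): φ is true.
  v (successors {v, y, t, m, n, k}): φ is true.
  w (successors {u, w, t, m}): φ is true.
  x (successors {u, v, y, m, n, k}): φ is true.
  y (successors {y, z, t, m, n}): φ is false.
  z (successors {u, w, x, z}): φ is true.
  t (successors {u, v, x, z, m, n}): φ is true.
  m (successors {u, x, m, k}): φ is true.
  n (successors {u, z}): φ is false.
  k (successors {u, v, w, z, t}): φ is true.
Detail at y (counterexample):
  At y: s is false, ◇(s ∧ ((q ∧ ¬q) → q)) is true, so s ∧ ◇(s ∧ ((q ∧ ¬q) → q)) is false.
    At y: ◇(s ∧ ((q ∧ ¬q) → q)) requires s ∧ ((q ∧ ¬q) → q) at some successor in {y, z, t, m, n}.
      s ∧ ((q ∧ ¬q) → q) holds at z, so ◇(s ∧ ((q ∧ ¬q) → q)) is true at y.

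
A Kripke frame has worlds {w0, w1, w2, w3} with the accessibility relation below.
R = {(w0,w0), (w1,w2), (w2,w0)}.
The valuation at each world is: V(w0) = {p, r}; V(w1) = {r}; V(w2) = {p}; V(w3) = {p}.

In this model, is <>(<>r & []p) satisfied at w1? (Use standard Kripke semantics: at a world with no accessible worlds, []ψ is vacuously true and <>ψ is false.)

At w1: <>(<>r & []p) requires <>r & []p at some successor in {w2}.
  <>r & []p holds at w2, so <>(<>r & []p) is true at w1.
    At w2: <>r is true, []p is true, so <>r & []p is true.
      At w2: <>r requires r at some successor in {w0}.
        r holds at w0, so <>r is true at w2.
      At w2: []p requires p at every successor {w0}.
        At w0: p is true.
      So []p is true at w2.

Yes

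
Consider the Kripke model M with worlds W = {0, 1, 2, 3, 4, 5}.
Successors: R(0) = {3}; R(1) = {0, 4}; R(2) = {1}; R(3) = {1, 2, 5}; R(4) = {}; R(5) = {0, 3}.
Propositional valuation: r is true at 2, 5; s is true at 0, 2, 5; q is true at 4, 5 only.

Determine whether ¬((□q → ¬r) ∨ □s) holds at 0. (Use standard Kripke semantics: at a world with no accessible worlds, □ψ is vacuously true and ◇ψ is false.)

No

At 0: (□q → ¬r) ∨ □s is true, so ¬((□q → ¬r) ∨ □s) is false.
  At 0: □q → ¬r is true, □s is false, so (□q → ¬r) ∨ □s is true.
    At 0: □q is false, ¬r is true, so □q → ¬r is true.
      At 0: □q requires q at every successor {3}.
        q fails at 3, so □q is false at 0.
    At 0: □s requires s at every successor {3}.
      s fails at 3, so □s is false at 0.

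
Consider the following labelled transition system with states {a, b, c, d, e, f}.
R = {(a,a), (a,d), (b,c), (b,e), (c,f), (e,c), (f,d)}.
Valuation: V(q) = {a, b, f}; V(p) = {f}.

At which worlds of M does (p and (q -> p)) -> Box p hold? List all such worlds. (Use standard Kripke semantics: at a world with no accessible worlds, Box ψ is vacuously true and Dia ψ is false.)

Let φ = (p and (q -> p)) -> Box p. Evaluate φ at each world:
  a (successors {a, d}): φ is true.
  b (successors {c, e}): φ is true.
  c (successors {f}): φ is true.
  d (successors ∅): φ is true.
  e (successors {c}): φ is true.
  f (successors {d}): φ is false.
For instance, at e:
  At e: p and (q -> p) is false, Box p is false, so (p and (q -> p)) -> Box p is true.
    At e: Box p requires p at every successor {c}.
      p fails at c, so Box p is false at e.
Satisfying worlds: {a, b, c, d, e}

a, b, c, d, e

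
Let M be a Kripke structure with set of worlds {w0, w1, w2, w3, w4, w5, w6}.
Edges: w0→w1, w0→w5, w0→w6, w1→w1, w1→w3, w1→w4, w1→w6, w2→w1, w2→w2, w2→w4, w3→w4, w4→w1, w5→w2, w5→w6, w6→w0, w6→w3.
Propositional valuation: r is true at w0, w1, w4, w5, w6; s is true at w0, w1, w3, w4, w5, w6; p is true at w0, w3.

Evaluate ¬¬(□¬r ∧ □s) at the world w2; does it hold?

No

Recall that □ψ holds at a world iff ψ holds at every accessible world, and ◇ψ holds iff ψ holds at some accessible world.
At w2: ¬(□¬r ∧ □s) is true, so ¬¬(□¬r ∧ □s) is false.
  At w2: □¬r ∧ □s is false, so ¬(□¬r ∧ □s) is true.
    At w2: □¬r is false, □s is false, so □¬r ∧ □s is false.
      At w2: □¬r requires ¬r at every successor {w1, w2, w4}.
        ¬r fails at w1, so □¬r is false at w2.
      At w2: □s requires s at every successor {w1, w2, w4}.
        s fails at w2, so □s is false at w2.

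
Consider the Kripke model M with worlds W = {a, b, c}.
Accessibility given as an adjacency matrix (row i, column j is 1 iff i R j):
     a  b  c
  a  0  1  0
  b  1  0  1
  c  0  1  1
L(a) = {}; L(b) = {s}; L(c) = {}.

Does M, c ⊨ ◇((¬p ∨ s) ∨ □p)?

Recall that □ψ holds at a world iff ψ holds at every accessible world, and ◇ψ holds iff ψ holds at some accessible world.
At c: ◇((¬p ∨ s) ∨ □p) requires (¬p ∨ s) ∨ □p at some successor in {b, c}.
  (¬p ∨ s) ∨ □p holds at b, so ◇((¬p ∨ s) ∨ □p) is true at c.
    At b: ¬p ∨ s is true, □p is false, so (¬p ∨ s) ∨ □p is true.
      At b: □p requires p at every successor {a, c}.
        p fails at a, so □p is false at b.

Yes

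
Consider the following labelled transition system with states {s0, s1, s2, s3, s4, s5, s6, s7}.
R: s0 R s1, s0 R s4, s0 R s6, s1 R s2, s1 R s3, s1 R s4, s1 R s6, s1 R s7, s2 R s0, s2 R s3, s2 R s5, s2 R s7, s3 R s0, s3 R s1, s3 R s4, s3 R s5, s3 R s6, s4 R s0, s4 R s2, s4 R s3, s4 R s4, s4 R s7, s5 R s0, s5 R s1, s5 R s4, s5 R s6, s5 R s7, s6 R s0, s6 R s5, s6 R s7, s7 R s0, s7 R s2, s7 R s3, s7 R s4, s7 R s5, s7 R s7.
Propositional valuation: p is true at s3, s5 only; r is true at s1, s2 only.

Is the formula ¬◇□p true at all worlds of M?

Yes

Let φ = ¬◇□p. Evaluate φ at each world:
  s0 (successors {s1, s4, s6}): φ is true.
  s1 (successors {s2, s3, s4, s6, s7}): φ is true.
  s2 (successors {s0, s3, s5, s7}): φ is true.
  s3 (successors {s0, s1, s4, s5, s6}): φ is true.
  s4 (successors {s0, s2, s3, s4, s7}): φ is true.
  s5 (successors {s0, s1, s4, s6, s7}): φ is true.
  s6 (successors {s0, s5, s7}): φ is true.
  s7 (successors {s0, s2, s3, s4, s5, s7}): φ is true.
For instance, at s5:
  At s5: ◇□p is false, so ¬◇□p is true.
    At s5: ◇□p requires □p at some successor in {s0, s1, s4, s6, s7}.
      At s0: □p is false.
      At s1: □p is false.
      At s4: □p is false.
      At s6: □p is false.
      At s7: □p is false.
    So ◇□p is false at s5.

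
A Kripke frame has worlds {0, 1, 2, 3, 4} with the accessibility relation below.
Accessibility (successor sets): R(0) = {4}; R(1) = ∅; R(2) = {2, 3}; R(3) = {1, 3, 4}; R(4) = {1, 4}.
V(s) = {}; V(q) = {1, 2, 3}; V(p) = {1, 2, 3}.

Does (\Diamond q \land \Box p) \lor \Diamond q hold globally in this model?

Let φ = (\Diamond q \land \Box p) \lor \Diamond q. Evaluate φ at each world:
  0 (successors {4}): φ is false.
  1 (successors ∅): φ is false.
  2 (successors {2, 3}): φ is true.
  3 (successors {1, 3, 4}): φ is true.
  4 (successors {1, 4}): φ is true.
Detail at 0 (counterexample):
  At 0: \Diamond q \land \Box p is false, \Diamond q is false, so (\Diamond q \land \Box p) \lor \Diamond q is false.
    At 0: \Diamond q is false, \Box p is false, so \Diamond q \land \Box p is false.
      At 0: \Diamond q requires q at some successor in {4}.
        At 4: q is false.
      So \Diamond q is false at 0.
      At 0: \Box p requires p at every successor {4}.
        p fails at 4, so \Box p is false at 0.
    At 0: \Diamond q requires q at some successor in {4}.
      At 4: q is false.
    So \Diamond q is false at 0.

No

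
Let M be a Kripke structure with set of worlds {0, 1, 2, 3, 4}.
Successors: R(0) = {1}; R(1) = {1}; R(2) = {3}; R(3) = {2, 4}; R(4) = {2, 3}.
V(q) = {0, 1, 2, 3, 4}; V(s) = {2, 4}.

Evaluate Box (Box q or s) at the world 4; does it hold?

Recall that Box ψ holds at a world iff ψ holds at every accessible world, and Dia ψ holds iff ψ holds at some accessible world.
At 4: Box (Box q or s) requires Box q or s at every successor {2, 3}.
    At 2: Box q is true, s is true, so Box q or s is true.
      At 2: Box q requires q at every successor {3}.
        At 3: q is true.
      So Box q is true at 2.
    At 3: Box q is true, s is false, so Box q or s is true.
      At 3: Box q requires q at every successor {2, 4}.
        At 2: q is true.
        At 4: q is true.
      So Box q is true at 3.
So Box (Box q or s) is true at 4.

Yes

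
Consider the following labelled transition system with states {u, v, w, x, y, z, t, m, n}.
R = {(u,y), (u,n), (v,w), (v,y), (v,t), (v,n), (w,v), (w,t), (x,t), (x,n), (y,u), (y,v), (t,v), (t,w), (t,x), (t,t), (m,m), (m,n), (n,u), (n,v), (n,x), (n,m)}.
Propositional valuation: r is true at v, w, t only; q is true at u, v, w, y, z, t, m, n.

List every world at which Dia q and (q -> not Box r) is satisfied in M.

Let φ = Dia q and (q -> not Box r). Evaluate φ at each world:
  u (successors {y, n}): φ is true.
  v (successors {w, y, t, n}): φ is true.
  w (successors {v, t}): φ is false.
  x (successors {t, n}): φ is true.
  y (successors {u, v}): φ is true.
  z (successors ∅): φ is false.
  t (successors {v, w, x, t}): φ is true.
  m (successors {m, n}): φ is true.
  n (successors {u, v, x, m}): φ is true.
For instance, at u:
  At u: Dia q is true, q -> not Box r is true, so Dia q and (q -> not Box r) is true.
    At u: Dia q requires q at some successor in {y, n}.
      q holds at y, so Dia q is true at u.
    At u: q is true, not Box r is true, so q -> not Box r is true.
      At u: Box r is false, so not Box r is true.
Satisfying worlds: {u, v, x, y, t, m, n}

u, v, x, y, t, m, n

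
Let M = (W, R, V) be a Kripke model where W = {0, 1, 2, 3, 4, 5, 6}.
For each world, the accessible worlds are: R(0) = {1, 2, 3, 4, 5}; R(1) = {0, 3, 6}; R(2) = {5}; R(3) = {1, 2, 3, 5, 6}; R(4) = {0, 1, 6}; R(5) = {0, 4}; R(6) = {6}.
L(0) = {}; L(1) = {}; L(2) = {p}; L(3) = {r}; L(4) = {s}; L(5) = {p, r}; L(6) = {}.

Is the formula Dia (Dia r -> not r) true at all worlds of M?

Let φ = Dia (Dia r -> not r). Evaluate φ at each world:
  0 (successors {1, 2, 3, 4, 5}): φ is true.
  1 (successors {0, 3, 6}): φ is true.
  2 (successors {5}): φ is true.
  3 (successors {1, 2, 3, 5, 6}): φ is true.
  4 (successors {0, 1, 6}): φ is true.
  5 (successors {0, 4}): φ is true.
  6 (successors {6}): φ is true.
For instance, at 6:
  At 6: Dia (Dia r -> not r) requires Dia r -> not r at some successor in {6}.
    Dia r -> not r holds at 6, so Dia (Dia r -> not r) is true at 6.
      At 6: Dia r is false, not r is true, so Dia r -> not r is true.

Yes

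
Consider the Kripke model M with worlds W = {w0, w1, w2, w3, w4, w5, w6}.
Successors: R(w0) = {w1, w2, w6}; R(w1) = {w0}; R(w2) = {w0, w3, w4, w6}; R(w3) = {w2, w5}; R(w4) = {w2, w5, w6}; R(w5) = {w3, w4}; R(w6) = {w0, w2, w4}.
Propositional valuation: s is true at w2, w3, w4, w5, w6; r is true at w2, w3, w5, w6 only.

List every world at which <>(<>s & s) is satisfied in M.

Recall that <>ψ holds at a world iff ψ holds at some accessible world.
Let φ = <>(<>s & s). Evaluate φ at each world:
  w0 (successors {w1, w2, w6}): φ is true.
  w1 (successors {w0}): φ is false.
  w2 (successors {w0, w3, w4, w6}): φ is true.
  w3 (successors {w2, w5}): φ is true.
  w4 (successors {w2, w5, w6}): φ is true.
  w5 (successors {w3, w4}): φ is true.
  w6 (successors {w0, w2, w4}): φ is true.
For instance, at w5:
  At w5: <>(<>s & s) requires <>s & s at some successor in {w3, w4}.
    <>s & s holds at w3, so <>(<>s & s) is true at w5.
      At w3: <>s is true, s is true, so <>s & s is true.
Satisfying worlds: {w0, w2, w3, w4, w5, w6}

w0, w2, w3, w4, w5, w6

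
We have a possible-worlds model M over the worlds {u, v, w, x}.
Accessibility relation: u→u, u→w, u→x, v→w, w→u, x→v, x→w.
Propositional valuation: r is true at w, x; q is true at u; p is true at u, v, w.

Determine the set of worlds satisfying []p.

v, w, x

Let φ = []p. Evaluate φ at each world:
  u (successors {u, w, x}): φ is false.
  v (successors {w}): φ is true.
  w (successors {u}): φ is true.
  x (successors {v, w}): φ is true.
For instance, at v:
  At v: []p requires p at every successor {w}.
    At w: p is true.
  So []p is true at v.
Satisfying worlds: {v, w, x}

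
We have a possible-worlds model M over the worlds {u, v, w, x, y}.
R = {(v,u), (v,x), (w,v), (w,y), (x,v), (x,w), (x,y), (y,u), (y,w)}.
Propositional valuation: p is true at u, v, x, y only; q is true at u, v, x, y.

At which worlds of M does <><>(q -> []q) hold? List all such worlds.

Let φ = <><>(q -> []q). Evaluate φ at each world:
  u (successors ∅): φ is false.
  v (successors {u, x}): φ is true.
  w (successors {v, y}): φ is true.
  x (successors {v, w, y}): φ is true.
  y (successors {u, w}): φ is true.
For instance, at x:
  At x: <><>(q -> []q) requires <>(q -> []q) at some successor in {v, w, y}.
    <>(q -> []q) holds at v, so <><>(q -> []q) is true at x.
      At v: <>(q -> []q) requires q -> []q at some successor in {u, x}.
        q -> []q holds at u, so <>(q -> []q) is true at v.
Satisfying worlds: {v, w, x, y}

v, w, x, y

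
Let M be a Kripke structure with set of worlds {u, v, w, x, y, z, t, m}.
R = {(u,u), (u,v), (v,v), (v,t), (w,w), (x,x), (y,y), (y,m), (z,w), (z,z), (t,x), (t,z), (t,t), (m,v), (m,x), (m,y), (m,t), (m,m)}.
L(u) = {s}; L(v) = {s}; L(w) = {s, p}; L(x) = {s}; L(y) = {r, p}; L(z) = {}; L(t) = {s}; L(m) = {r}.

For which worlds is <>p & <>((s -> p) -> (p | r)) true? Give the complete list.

w, y, z, m

Let φ = <>p & <>((s -> p) -> (p | r)). Evaluate φ at each world:
  u (successors {u, v}): φ is false.
  v (successors {v, t}): φ is false.
  w (successors {w}): φ is true.
  x (successors {x}): φ is false.
  y (successors {y, m}): φ is true.
  z (successors {w, z}): φ is true.
  t (successors {x, z, t}): φ is false.
  m (successors {v, x, y, t, m}): φ is true.
For instance, at v:
  At v: <>p is false, <>((s -> p) -> (p | r)) is true, so <>p & <>((s -> p) -> (p | r)) is false.
    At v: <>p requires p at some successor in {v, t}.
      At v: p is false.
      At t: p is false.
    So <>p is false at v.
    At v: <>((s -> p) -> (p | r)) requires (s -> p) -> (p | r) at some successor in {v, t}.
      (s -> p) -> (p | r) holds at v, so <>((s -> p) -> (p | r)) is true at v.
Satisfying worlds: {w, y, z, m}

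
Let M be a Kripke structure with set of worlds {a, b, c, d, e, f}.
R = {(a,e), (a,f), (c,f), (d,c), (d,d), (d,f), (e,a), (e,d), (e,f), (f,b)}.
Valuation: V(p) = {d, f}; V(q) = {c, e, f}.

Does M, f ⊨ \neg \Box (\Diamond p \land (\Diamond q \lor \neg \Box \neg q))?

Yes

Recall that \Box ψ holds at a world iff ψ holds at every accessible world, and \Diamond ψ holds iff ψ holds at some accessible world.
At f: \Box (\Diamond p \land (\Diamond q \lor \neg \Box \neg q)) is false, so \neg \Box (\Diamond p \land (\Diamond q \lor \neg \Box \neg q)) is true.
  At f: \Box (\Diamond p \land (\Diamond q \lor \neg \Box \neg q)) requires \Diamond p \land (\Diamond q \lor \neg \Box \neg q) at every successor {b}.
    \Diamond p \land (\Diamond q \lor \neg \Box \neg q) fails at b, so \Box (\Diamond p \land (\Diamond q \lor \neg \Box \neg q)) is false at f.
      At b: \Diamond p is false, \Diamond q \lor \neg \Box \neg q is false, so \Diamond p \land (\Diamond q \lor \neg \Box \neg q) is false.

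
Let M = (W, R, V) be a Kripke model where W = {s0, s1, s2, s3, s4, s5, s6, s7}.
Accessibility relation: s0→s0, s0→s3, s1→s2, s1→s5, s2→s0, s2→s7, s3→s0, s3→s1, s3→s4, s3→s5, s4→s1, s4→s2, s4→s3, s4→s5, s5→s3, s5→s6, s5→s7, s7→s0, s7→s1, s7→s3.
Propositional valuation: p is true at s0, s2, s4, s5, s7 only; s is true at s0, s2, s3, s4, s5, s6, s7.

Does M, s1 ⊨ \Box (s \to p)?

Yes

At s1: \Box (s \to p) requires s \to p at every successor {s2, s5}.
  At s2: s \to p is true.
  At s5: s \to p is true.
So \Box (s \to p) is true at s1.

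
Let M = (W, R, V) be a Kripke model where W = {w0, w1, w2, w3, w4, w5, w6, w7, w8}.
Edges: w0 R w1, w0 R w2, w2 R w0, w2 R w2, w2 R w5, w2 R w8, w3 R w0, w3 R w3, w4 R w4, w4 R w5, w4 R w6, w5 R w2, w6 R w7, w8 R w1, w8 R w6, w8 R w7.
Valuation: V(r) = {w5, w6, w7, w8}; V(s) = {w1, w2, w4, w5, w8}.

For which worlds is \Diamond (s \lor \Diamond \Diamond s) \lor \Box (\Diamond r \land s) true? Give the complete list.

Let φ = \Diamond (s \lor \Diamond \Diamond s) \lor \Box (\Diamond r \land s). Evaluate φ at each world:
  w0 (successors {w1, w2}): φ is true.
  w1 (successors ∅): φ is true.
  w2 (successors {w0, w2, w5, w8}): φ is true.
  w3 (successors {w0, w3}): φ is true.
  w4 (successors {w4, w5, w6}): φ is true.
  w5 (successors {w2}): φ is true.
  w6 (successors {w7}): φ is false.
  w7 (successors ∅): φ is true.
  w8 (successors {w1, w6, w7}): φ is true.
For instance, at w8:
  At w8: \Diamond (s \lor \Diamond \Diamond s) is true, \Box (\Diamond r \land s) is false, so \Diamond (s \lor \Diamond \Diamond s) \lor \Box (\Diamond r \land s) is true.
    At w8: \Diamond (s \lor \Diamond \Diamond s) requires s \lor \Diamond \Diamond s at some successor in {w1, w6, w7}.
      s \lor \Diamond \Diamond s holds at w1, so \Diamond (s \lor \Diamond \Diamond s) is true at w8.
    At w8: \Box (\Diamond r \land s) requires \Diamond r \land s at every successor {w1, w6, w7}.
      \Diamond r \land s fails at w1, so \Box (\Diamond r \land s) is false at w8.
Satisfying worlds: {w0, w1, w2, w3, w4, w5, w7, w8}

w0, w1, w2, w3, w4, w5, w7, w8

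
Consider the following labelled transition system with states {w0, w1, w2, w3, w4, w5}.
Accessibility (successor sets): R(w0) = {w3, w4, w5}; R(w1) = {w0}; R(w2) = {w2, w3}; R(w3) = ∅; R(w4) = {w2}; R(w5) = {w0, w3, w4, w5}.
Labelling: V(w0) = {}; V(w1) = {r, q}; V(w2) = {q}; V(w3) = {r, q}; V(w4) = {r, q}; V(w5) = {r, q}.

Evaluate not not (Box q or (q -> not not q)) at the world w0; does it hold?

Yes

Recall that Box ψ holds at a world iff ψ holds at every accessible world, and Dia ψ holds iff ψ holds at some accessible world.
At w0: not (Box q or (q -> not not q)) is false, so not not (Box q or (q -> not not q)) is true.
  At w0: Box q or (q -> not not q) is true, so not (Box q or (q -> not not q)) is false.
    At w0: Box q is true, q -> not not q is true, so Box q or (q -> not not q) is true.
      At w0: Box q requires q at every successor {w3, w4, w5}.
        At w3: q is true.
        At w4: q is true.
        At w5: q is true.
      So Box q is true at w0.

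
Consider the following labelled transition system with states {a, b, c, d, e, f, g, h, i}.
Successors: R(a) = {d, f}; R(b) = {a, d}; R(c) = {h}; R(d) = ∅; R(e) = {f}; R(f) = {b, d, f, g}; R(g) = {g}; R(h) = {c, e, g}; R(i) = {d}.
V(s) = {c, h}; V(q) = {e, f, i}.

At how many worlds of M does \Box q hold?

Let φ = \Box q. Evaluate φ at each world:
  a (successors {d, f}): φ is false.
  b (successors {a, d}): φ is false.
  c (successors {h}): φ is false.
  d (successors ∅): φ is true.
  e (successors {f}): φ is true.
  f (successors {b, d, f, g}): φ is false.
  g (successors {g}): φ is false.
  h (successors {c, e, g}): φ is false.
  i (successors {d}): φ is false.
For instance, at b:
  At b: \Box q requires q at every successor {a, d}.
    q fails at a, so \Box q is false at b.
Satisfying worlds: {d, e}

2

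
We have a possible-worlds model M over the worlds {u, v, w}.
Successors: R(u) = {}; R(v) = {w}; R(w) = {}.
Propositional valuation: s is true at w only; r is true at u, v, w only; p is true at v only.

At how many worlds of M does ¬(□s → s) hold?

2

Recall that □ψ holds at a world iff ψ holds at every accessible world, and ◇ψ holds iff ψ holds at some accessible world.
Let φ = ¬(□s → s). Evaluate φ at each world:
  u (successors ∅): φ is true.
  v (successors {w}): φ is true.
  w (successors ∅): φ is false.
For instance, at v:
  At v: □s → s is false, so ¬(□s → s) is true.
    At v: □s is true, s is false, so □s → s is false.
      At v: □s requires s at every successor {w}.
        At w: s is true.
      So □s is true at v.
Satisfying worlds: {u, v}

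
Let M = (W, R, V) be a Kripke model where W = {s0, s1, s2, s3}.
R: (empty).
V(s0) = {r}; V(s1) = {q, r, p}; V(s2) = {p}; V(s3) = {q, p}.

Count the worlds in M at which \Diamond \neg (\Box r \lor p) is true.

0

Let φ = \Diamond \neg (\Box r \lor p). Evaluate φ at each world:
  s0 (successors ∅): φ is false.
  s1 (successors ∅): φ is false.
  s2 (successors ∅): φ is false.
  s3 (successors ∅): φ is false.
For instance, at s1:
  At s1: no accessible worlds, so \Diamond \neg (\Box r \lor p) is false.
Satisfying worlds: none.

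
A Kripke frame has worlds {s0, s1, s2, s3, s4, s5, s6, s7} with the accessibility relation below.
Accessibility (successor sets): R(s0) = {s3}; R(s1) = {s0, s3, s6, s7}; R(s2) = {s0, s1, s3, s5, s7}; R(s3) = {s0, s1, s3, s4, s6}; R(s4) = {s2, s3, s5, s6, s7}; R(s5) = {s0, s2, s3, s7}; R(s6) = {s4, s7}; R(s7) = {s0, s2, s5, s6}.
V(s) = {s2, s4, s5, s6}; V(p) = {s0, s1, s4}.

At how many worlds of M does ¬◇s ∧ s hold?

Recall that ◇ψ holds at a world iff ψ holds at some accessible world.
Let φ = ¬◇s ∧ s. Evaluate φ at each world:
  s0 (successors {s3}): φ is false.
  s1 (successors {s0, s3, s6, s7}): φ is false.
  s2 (successors {s0, s1, s3, s5, s7}): φ is false.
  s3 (successors {s0, s1, s3, s4, s6}): φ is false.
  s4 (successors {s2, s3, s5, s6, s7}): φ is false.
  s5 (successors {s0, s2, s3, s7}): φ is false.
  s6 (successors {s4, s7}): φ is false.
  s7 (successors {s0, s2, s5, s6}): φ is false.
For instance, at s1:
  At s1: ¬◇s is false, s is false, so ¬◇s ∧ s is false.
    At s1: ◇s is true, so ¬◇s is false.
      At s1: ◇s requires s at some successor in {s0, s3, s6, s7}.
        s holds at s6, so ◇s is true at s1.
Satisfying worlds: none.

0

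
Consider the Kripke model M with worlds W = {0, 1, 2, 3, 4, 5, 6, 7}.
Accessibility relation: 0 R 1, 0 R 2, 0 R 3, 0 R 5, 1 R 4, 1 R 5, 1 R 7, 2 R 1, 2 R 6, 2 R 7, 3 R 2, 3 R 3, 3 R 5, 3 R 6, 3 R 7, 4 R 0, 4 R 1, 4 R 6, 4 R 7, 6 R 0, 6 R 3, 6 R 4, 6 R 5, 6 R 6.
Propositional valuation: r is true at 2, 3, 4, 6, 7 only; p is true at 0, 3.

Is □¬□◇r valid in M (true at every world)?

Let φ = □¬□◇r. Evaluate φ at each world:
  0 (successors {1, 2, 3, 5}): φ is false.
  1 (successors {4, 5, 7}): φ is false.
  2 (successors {1, 6, 7}): φ is false.
  3 (successors {2, 3, 5, 6, 7}): φ is false.
  4 (successors {0, 1, 6, 7}): φ is false.
  5 (successors ∅): φ is true.
  6 (successors {0, 3, 4, 5, 6}): φ is false.
  7 (successors ∅): φ is true.
Detail at 0 (counterexample):
  At 0: □¬□◇r requires ¬□◇r at every successor {1, 2, 3, 5}.
    ¬□◇r fails at 5, so □¬□◇r is false at 0.
      At 5: □◇r is true, so ¬□◇r is false.

No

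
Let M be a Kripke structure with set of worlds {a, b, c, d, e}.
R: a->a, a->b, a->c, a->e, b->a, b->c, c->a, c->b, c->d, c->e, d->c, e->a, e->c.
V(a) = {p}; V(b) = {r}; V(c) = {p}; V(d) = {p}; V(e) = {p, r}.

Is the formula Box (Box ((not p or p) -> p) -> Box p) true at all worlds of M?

Yes

Let φ = Box (Box ((not p or p) -> p) -> Box p). Evaluate φ at each world:
  a (successors {a, b, c, e}): φ is true.
  b (successors {a, c}): φ is true.
  c (successors {a, b, d, e}): φ is true.
  d (successors {c}): φ is true.
  e (successors {a, c}): φ is true.
For instance, at d:
  At d: Box (Box ((not p or p) -> p) -> Box p) requires Box ((not p or p) -> p) -> Box p at every successor {c}.
      At c: Box ((not p or p) -> p) is false, Box p is false, so Box ((not p or p) -> p) -> Box p is true.
  So Box (Box ((not p or p) -> p) -> Box p) is true at d.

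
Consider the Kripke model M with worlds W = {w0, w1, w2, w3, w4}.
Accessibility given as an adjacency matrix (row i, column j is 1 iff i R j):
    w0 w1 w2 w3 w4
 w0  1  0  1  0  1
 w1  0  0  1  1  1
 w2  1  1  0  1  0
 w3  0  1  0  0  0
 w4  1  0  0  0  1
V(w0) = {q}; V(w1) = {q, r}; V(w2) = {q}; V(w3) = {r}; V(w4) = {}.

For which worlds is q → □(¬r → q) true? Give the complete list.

w2, w3, w4

Let φ = q → □(¬r → q). Evaluate φ at each world:
  w0 (successors {w0, w2, w4}): φ is false.
  w1 (successors {w2, w3, w4}): φ is false.
  w2 (successors {w0, w1, w3}): φ is true.
  w3 (successors {w1}): φ is true.
  w4 (successors {w0, w4}): φ is true.
For instance, at w0:
  At w0: q is true, □(¬r → q) is false, so q → □(¬r → q) is false.
    At w0: □(¬r → q) requires ¬r → q at every successor {w0, w2, w4}.
      ¬r → q fails at w4, so □(¬r → q) is false at w0.
Satisfying worlds: {w2, w3, w4}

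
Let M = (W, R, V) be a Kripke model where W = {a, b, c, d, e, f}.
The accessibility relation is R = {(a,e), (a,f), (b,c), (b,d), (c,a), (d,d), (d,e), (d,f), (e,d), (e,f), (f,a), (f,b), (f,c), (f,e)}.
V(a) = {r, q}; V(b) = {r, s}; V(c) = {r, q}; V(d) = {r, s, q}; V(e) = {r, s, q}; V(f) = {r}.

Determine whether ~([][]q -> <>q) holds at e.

No

At e: [][]q -> <>q is true, so ~([][]q -> <>q) is false.
  At e: [][]q is false, <>q is true, so [][]q -> <>q is true.
    At e: [][]q requires []q at every successor {d, f}.
      []q fails at d, so [][]q is false at e.
    At e: <>q requires q at some successor in {d, f}.
      q holds at d, so <>q is true at e.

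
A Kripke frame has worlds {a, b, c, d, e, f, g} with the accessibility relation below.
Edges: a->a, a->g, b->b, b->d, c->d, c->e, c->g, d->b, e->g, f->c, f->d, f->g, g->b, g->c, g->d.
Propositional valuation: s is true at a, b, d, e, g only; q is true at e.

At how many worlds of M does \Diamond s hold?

Let φ = \Diamond s. Evaluate φ at each world:
  a (successors {a, g}): φ is true.
  b (successors {b, d}): φ is true.
  c (successors {d, e, g}): φ is true.
  d (successors {b}): φ is true.
  e (successors {g}): φ is true.
  f (successors {c, d, g}): φ is true.
  g (successors {b, c, d}): φ is true.
For instance, at c:
  At c: \Diamond s requires s at some successor in {d, e, g}.
    s holds at d, so \Diamond s is true at c.
Satisfying worlds: {a, b, c, d, e, f, g}

7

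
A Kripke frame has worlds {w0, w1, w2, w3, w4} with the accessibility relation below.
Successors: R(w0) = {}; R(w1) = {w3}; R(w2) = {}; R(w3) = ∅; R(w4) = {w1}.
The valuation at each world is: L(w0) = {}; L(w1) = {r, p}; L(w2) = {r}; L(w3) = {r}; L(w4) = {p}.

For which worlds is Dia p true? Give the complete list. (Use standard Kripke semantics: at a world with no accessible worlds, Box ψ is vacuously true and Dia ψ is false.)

w4

Recall that Dia ψ holds at a world iff ψ holds at some accessible world.
Let φ = Dia p. Evaluate φ at each world:
  w0 (successors ∅): φ is false.
  w1 (successors {w3}): φ is false.
  w2 (successors ∅): φ is false.
  w3 (successors ∅): φ is false.
  w4 (successors {w1}): φ is true.
For instance, at w1:
  At w1: Dia p requires p at some successor in {w3}.
    At w3: p is false.
  So Dia p is false at w1.
Satisfying worlds: {w4}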